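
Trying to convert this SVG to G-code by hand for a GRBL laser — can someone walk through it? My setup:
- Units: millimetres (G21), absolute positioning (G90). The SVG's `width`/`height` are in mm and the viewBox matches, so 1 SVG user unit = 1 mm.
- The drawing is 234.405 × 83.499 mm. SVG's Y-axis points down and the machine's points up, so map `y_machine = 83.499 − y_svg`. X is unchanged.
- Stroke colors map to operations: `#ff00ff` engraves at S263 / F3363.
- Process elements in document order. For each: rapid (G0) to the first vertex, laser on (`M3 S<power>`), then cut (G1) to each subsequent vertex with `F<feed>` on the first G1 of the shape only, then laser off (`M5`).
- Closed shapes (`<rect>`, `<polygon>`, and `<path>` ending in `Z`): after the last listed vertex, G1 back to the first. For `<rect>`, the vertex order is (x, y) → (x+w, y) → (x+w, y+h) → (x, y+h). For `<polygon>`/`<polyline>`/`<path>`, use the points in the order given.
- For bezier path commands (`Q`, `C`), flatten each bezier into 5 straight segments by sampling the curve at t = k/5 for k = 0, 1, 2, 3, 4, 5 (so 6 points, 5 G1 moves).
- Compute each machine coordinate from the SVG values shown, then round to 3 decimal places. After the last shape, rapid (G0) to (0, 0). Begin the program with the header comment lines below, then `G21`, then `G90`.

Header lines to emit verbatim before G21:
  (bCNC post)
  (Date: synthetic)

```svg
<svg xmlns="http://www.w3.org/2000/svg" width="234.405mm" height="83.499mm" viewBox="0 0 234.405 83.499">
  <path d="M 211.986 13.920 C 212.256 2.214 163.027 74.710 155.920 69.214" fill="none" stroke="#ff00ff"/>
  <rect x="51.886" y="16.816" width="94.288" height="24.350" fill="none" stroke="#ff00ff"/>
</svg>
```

(bCNC post)
(Date: synthetic)
G21
G90
G0 X211.986 Y69.579
M3 S263
G1 X206.941 Y67.796 F3363
G1 X194.414 Y53.590
G1 X178.803 Y34.746
G1 X164.506 Y19.049
G1 X155.920 Y14.285
M5
G0 X51.886 Y66.683
M3 S263
G1 X146.174 Y66.683 F3363
G1 X146.174 Y42.333
G1 X51.886 Y42.333
G1 X51.886 Y66.683
M5
G0 X0.000 Y0.000

Since the viewBox matches the mm dimensions, user units are millimetres directly. The only transform is the Y-flip y_m = 83.499 − y_svg.

Shape 1 is a cubic bezier drawn with `<path>`. Its stroke #ff00ff means engrave at S263, F3363. After flipping Y the toolpath is (211.986,69.579) → (206.941,67.796) → (194.414,53.590) → (178.803,34.746) → (164.506,19.049) → (155.920,14.285).

Shape 2 is a rectangle drawn with `<rect>`. Its stroke #ff00ff means engrave at S263, F3363. After flipping Y the toolpath is (51.886,66.683) → (146.174,66.683) → (146.174,42.333) → (51.886,42.333) → (51.886,66.683), returning to the start.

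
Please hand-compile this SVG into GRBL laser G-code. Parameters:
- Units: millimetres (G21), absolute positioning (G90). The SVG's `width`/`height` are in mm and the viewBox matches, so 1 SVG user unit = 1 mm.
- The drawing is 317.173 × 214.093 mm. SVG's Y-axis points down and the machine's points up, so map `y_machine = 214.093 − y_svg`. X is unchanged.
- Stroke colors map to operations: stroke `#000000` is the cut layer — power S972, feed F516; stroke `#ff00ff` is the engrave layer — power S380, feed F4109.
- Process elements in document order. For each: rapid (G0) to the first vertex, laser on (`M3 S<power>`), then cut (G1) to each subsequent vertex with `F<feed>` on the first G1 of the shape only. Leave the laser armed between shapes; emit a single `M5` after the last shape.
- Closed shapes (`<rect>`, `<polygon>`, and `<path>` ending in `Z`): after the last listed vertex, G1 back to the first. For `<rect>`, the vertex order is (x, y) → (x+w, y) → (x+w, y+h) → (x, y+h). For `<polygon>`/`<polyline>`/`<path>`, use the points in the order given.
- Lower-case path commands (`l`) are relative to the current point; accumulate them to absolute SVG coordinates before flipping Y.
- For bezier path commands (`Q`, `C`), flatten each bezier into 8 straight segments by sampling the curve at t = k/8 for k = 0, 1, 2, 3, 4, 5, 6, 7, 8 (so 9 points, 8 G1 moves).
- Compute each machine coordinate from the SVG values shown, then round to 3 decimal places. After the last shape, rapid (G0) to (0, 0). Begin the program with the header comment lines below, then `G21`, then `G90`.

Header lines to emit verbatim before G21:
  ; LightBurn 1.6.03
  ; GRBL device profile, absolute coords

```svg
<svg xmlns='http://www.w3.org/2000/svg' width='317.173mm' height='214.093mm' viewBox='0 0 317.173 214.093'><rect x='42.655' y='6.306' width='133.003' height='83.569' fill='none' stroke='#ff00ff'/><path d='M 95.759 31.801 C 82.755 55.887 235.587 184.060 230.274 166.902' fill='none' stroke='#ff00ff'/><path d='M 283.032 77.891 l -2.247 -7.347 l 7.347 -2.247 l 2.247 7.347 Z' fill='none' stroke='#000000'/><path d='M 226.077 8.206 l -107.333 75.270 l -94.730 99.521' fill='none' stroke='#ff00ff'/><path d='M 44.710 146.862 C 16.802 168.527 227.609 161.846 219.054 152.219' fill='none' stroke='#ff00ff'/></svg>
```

1 u = 1 mm; y_m = 214.093 − y.

[1] `<rect>` rectangle, #ff00ff→engrave S380 F4109: (42.655,207.787) → (175.658,207.787) → (175.658,124.218) → (42.655,124.218) → (42.655,207.787) (closed)

[2] `<path>` cubic bezier, #ff00ff→engrave S380 F4109: (95.759,182.292) → (98.023,168.868) → (112.038,148.608) → (134.007,124.436) → (160.132,99.275) → (186.619,76.047) → (209.669,57.675) → (225.486,47.082) → (230.274,47.191)

[3] `<path>` regular polygon, #000000→cut S972 F516: (283.032,136.202) → (280.785,143.549) → (288.132,145.796) → (290.379,138.449) → (283.032,136.202) (closed)

[4] `<path>` open polyline, #ff00ff→engrave S380 F4109: (226.077,205.887) → (118.744,130.617) → (24.014,31.096)

[5] `<path>` cubic bezier, #ff00ff→engrave S380 F4109: (44.710,67.231) → (44.540,60.386) → (61.381,55.900) → (89.865,53.477) → (124.625,52.818) → (160.291,53.626) → (191.497,55.603) → (212.874,58.452) → (219.054,61.874)

; LightBurn 1.6.03
; GRBL device profile, absolute coords
G21
G90
G0 X42.655 Y207.787
M3 S380
G1 X175.658 Y207.787 F4109
G1 X175.658 Y124.218
G1 X42.655 Y124.218
G1 X42.655 Y207.787
G0 X95.759 Y182.292
M3 S380
G1 X98.023 Y168.868 F4109
G1 X112.038 Y148.608
G1 X134.007 Y124.436
G1 X160.132 Y99.275
G1 X186.619 Y76.047
G1 X209.669 Y57.675
G1 X225.486 Y47.082
G1 X230.274 Y47.191
G0 X283.032 Y136.202
M3 S972
G1 X280.785 Y143.549 F516
G1 X288.132 Y145.796
G1 X290.379 Y138.449
G1 X283.032 Y136.202
G0 X226.077 Y205.887
M3 S380
G1 X118.744 Y130.617 F4109
G1 X24.014 Y31.096
G0 X44.710 Y67.231
M3 S380
G1 X44.540 Y60.386 F4109
G1 X61.381 Y55.900
G1 X89.865 Y53.477
G1 X124.625 Y52.818
G1 X160.291 Y53.626
G1 X191.497 Y55.603
G1 X212.874 Y58.452
G1 X219.054 Y61.874
M5
G0 X0.000 Y0.000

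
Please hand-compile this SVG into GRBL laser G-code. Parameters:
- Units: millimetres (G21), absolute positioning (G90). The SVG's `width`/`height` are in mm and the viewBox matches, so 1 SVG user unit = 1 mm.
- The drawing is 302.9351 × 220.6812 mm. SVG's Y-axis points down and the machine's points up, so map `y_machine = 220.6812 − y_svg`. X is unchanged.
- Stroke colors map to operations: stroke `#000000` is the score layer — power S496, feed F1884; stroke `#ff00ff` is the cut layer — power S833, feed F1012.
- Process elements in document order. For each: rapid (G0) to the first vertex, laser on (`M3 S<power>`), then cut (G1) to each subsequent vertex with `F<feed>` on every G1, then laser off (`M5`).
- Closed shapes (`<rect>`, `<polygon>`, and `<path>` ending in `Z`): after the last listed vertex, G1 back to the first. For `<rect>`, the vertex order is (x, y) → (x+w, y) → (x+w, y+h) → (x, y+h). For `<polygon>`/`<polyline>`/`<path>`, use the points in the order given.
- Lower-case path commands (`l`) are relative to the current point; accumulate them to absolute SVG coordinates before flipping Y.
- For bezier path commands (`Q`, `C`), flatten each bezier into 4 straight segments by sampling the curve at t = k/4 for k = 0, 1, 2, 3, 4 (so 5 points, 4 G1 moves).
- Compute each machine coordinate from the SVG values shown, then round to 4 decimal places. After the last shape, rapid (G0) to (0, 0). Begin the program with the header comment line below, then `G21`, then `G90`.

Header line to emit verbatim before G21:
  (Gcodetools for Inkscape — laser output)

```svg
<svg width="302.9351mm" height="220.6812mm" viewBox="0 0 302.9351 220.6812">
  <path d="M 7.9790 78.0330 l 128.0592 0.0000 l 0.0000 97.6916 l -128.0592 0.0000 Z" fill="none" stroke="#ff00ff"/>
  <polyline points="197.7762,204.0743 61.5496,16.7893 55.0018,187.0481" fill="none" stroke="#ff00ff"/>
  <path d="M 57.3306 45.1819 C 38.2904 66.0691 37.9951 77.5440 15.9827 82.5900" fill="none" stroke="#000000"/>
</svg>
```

viewBox `0 0 302.9351 220.6812` with mm width/height → 1 unit = 1 mm. Flip: y_m = 220.6812 − y_svg.

**Shape 1** — `<path>` rectangle, stroke `#ff00ff` → cut (S833, F1012). Machine vertices: (7.9790,142.6482) → (136.0382,142.6482) → (136.0382,44.9566) → (7.9790,44.9566) → (7.9790,142.6482). Closed: final G1 returns to the first vertex.

**Shape 2** — `<polyline>` open polyline, stroke `#ff00ff` → cut (S833, F1012). Machine vertices: (197.7762,16.6069) → (61.5496,203.8919) → (55.0018,33.6331). Open path.

**Shape 3** — `<path>` cubic bezier, stroke `#000000` → score (S496, F1884). Control points (SVG): P0=(57.3306,45.1819), P1=(38.2904,66.0691), P2=(37.9951,77.5440), P3=(15.9827,82.5900); sampled at t=k/4. Machine vertices: (57.3306,175.4993) → (45.9329,161.5521) → (37.7712,150.8548) → (29.0523,143.1277) → (15.9827,138.0912). Open path.

(Gcodetools for Inkscape — laser output)
G21
G90
G0 X7.9790 Y142.6482
M3 S833
G1 X136.0382 Y142.6482 F1012
G1 X136.0382 Y44.9566 F1012
G1 X7.9790 Y44.9566 F1012
G1 X7.9790 Y142.6482 F1012
M5
G0 X197.7762 Y16.6069
M3 S833
G1 X61.5496 Y203.8919 F1012
G1 X55.0018 Y33.6331 F1012
M5
G0 X57.3306 Y175.4993
M3 S496
G1 X45.9329 Y161.5521 F1884
G1 X37.7712 Y150.8548 F1884
G1 X29.0523 Y143.1277 F1884
G1 X15.9827 Y138.0912 F1884
M5
G0 X0.0000 Y0.0000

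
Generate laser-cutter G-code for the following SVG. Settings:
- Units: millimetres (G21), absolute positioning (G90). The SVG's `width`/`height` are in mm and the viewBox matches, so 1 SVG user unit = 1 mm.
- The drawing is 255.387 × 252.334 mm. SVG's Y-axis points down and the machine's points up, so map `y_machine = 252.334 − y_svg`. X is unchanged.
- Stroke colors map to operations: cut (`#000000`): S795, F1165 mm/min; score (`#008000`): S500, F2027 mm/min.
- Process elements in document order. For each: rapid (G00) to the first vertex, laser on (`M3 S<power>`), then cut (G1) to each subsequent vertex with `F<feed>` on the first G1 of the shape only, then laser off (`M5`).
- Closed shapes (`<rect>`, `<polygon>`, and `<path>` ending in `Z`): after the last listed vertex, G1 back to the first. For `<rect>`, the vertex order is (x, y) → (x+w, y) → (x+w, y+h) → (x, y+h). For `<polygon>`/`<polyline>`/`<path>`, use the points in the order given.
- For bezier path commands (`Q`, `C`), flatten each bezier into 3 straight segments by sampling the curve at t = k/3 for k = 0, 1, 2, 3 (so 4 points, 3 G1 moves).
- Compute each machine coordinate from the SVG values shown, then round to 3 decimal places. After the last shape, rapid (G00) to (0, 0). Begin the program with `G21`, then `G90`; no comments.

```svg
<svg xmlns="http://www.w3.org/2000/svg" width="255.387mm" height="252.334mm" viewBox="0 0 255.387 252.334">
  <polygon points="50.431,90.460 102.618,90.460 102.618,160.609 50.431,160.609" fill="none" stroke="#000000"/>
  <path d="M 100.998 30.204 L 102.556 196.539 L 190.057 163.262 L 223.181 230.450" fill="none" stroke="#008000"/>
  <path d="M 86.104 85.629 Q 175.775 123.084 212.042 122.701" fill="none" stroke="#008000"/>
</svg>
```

Since the viewBox matches the mm dimensions, user units are millimetres directly. The only transform is the Y-flip y_m = 252.334 − y_svg.

Shape 1 is a rectangle drawn with `<polygon>`. Its stroke #000000 means cut at S795, F1165. After flipping Y the toolpath is (50.431,161.874) → (102.618,161.874) → (102.618,91.725) → (50.431,91.725) → (50.431,161.874), returning to the start.

Shape 2 is a open polyline drawn with `<path>`. Its stroke #008000 means score at S500, F2027. After flipping Y the toolpath is (100.998,222.130) → (102.556,55.795) → (190.057,89.072) → (223.181,21.884).

Shape 3 is a quadratic bezier drawn with `<path>`. Its stroke #008000 means score at S500, F2027. After flipping Y the toolpath is (86.104,166.705) → (139.951,145.939) → (181.930,133.582) → (212.042,129.633).

G21
G90
G00 X50.431 Y161.874
M3 S795
G1 X102.618 Y161.874 F1165
G1 X102.618 Y91.725
G1 X50.431 Y91.725
G1 X50.431 Y161.874
M5
G00 X100.998 Y222.130
M3 S500
G1 X102.556 Y55.795 F2027
G1 X190.057 Y89.072
G1 X223.181 Y21.884
M5
G00 X86.104 Y166.705
M3 S500
G1 X139.951 Y145.939 F2027
G1 X181.930 Y133.582
G1 X212.042 Y129.633
M5
G00 X0.000 Y0.000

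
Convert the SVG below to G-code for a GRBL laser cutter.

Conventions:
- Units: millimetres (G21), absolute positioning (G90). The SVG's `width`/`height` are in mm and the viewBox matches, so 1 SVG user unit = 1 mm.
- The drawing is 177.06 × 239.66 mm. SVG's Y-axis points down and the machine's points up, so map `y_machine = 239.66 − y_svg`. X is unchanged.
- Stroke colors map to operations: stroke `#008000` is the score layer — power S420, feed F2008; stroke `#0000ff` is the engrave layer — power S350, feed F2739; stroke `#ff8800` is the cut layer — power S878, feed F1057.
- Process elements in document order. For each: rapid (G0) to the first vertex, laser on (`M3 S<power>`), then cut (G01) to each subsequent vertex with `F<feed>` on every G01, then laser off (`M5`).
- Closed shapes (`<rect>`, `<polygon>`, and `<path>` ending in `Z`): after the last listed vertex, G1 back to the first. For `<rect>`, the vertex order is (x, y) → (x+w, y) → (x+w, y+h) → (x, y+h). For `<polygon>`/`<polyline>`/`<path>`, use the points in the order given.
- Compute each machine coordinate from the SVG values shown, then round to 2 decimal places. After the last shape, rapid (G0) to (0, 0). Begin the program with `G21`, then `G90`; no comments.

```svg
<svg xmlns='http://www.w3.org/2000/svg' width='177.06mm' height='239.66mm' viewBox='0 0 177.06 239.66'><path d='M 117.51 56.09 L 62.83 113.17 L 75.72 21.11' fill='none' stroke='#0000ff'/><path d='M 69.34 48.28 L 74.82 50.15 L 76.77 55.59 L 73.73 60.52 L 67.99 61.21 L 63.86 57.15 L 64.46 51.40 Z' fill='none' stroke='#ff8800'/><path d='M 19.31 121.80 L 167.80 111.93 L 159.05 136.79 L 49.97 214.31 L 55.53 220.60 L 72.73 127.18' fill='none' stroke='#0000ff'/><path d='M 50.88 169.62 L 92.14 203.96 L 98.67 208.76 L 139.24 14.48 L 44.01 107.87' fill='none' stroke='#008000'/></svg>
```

1 u = 1 mm; y_m = 239.66 − y.

[1] `<path>` open polyline, #0000ff→engrave S350 F2739: (117.51,183.57) → (62.83,126.49) → (75.72,218.55)

[2] `<path>` regular polygon, #ff8800→cut S878 F1057: (69.34,191.38) → (74.82,189.51) → (76.77,184.07) → (73.73,179.14) → (67.99,178.45) → (63.86,182.51) → (64.46,188.26) → (69.34,191.38) (closed)

[3] `<path>` open polyline, #0000ff→engrave S350 F2739: (19.31,117.86) → (167.80,127.73) → (159.05,102.87) → (49.97,25.35) → (55.53,19.06) → (72.73,112.48)

[4] `<path>` open polyline, #008000→score S420 F2008: (50.88,70.04) → (92.14,35.70) → (98.67,30.90) → (139.24,225.18) → (44.01,131.79)

G21
G90
G0 X117.51 Y183.57
M3 S350
G01 X62.83 Y126.49 F2739
G01 X75.72 Y218.55 F2739
M5
G0 X69.34 Y191.38
M3 S878
G01 X74.82 Y189.51 F1057
G01 X76.77 Y184.07 F1057
G01 X73.73 Y179.14 F1057
G01 X67.99 Y178.45 F1057
G01 X63.86 Y182.51 F1057
G01 X64.46 Y188.26 F1057
G01 X69.34 Y191.38 F1057
M5
G0 X19.31 Y117.86
M3 S350
G01 X167.80 Y127.73 F2739
G01 X159.05 Y102.87 F2739
G01 X49.97 Y25.35 F2739
G01 X55.53 Y19.06 F2739
G01 X72.73 Y112.48 F2739
M5
G0 X50.88 Y70.04
M3 S420
G01 X92.14 Y35.70 F2008
G01 X98.67 Y30.90 F2008
G01 X139.24 Y225.18 F2008
G01 X44.01 Y131.79 F2008
M5
G0 X0.00 Y0.00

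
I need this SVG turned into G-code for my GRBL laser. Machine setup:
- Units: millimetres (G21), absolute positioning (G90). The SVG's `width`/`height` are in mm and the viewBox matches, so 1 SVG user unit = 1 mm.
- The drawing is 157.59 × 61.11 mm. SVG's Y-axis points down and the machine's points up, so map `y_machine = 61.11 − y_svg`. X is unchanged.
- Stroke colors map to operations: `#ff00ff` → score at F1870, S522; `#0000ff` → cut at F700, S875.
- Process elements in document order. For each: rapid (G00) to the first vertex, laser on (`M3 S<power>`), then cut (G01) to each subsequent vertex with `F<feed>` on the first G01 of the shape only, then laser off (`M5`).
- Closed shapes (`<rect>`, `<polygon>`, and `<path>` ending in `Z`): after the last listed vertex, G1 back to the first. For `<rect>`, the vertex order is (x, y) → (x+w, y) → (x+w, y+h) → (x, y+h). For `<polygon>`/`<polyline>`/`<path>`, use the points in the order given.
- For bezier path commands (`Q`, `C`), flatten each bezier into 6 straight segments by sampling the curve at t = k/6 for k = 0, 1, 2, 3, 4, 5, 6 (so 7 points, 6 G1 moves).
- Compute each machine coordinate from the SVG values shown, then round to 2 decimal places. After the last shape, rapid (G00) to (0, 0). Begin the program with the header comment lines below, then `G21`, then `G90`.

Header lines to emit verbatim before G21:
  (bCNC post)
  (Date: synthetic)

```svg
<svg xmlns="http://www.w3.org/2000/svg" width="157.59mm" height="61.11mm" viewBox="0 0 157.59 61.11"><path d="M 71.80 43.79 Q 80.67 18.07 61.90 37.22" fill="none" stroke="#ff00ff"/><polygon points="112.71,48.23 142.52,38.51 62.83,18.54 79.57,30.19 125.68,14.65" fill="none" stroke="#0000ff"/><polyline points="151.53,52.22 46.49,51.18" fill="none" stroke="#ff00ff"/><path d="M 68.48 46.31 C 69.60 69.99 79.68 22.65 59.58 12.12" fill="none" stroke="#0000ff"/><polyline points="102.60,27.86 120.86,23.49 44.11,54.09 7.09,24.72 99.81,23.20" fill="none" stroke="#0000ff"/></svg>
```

1 u = 1 mm; y_m = 61.11 − y.

[1] `<path>` quadratic bezier, #ff00ff→score S522 F1870: (71.80,17.32) → (73.99,24.65) → (74.64,29.48) → (73.76,31.82) → (71.34,31.67) → (67.39,29.03) → (61.90,23.89)

[2] `<polygon>` closed polygon, #0000ff→cut S875 F700: (112.71,12.88) → (142.52,22.60) → (62.83,42.57) → (79.57,30.92) → (125.68,46.46) → (112.71,12.88) (closed)

[3] `<polyline>` line segment, #ff00ff→score S522 F1870: (151.53,8.89) → (46.49,9.93)

[4] `<path>` cubic bezier, #0000ff→cut S875 F700: (68.48,14.80) → (69.61,8.38) → (71.14,10.80) → (71.99,19.07) → (71.07,30.18) → (67.30,41.16) → (59.58,48.99)

[5] `<polyline>` open polyline, #0000ff→cut S875 F700: (102.60,33.25) → (120.86,37.62) → (44.11,7.02) → (7.09,36.39) → (99.81,37.91)

(bCNC post)
(Date: synthetic)
G21
G90
G00 X71.80 Y17.32
M3 S522
G01 X73.99 Y24.65 F1870
G01 X74.64 Y29.48
G01 X73.76 Y31.82
G01 X71.34 Y31.67
G01 X67.39 Y29.03
G01 X61.90 Y23.89
M5
G00 X112.71 Y12.88
M3 S875
G01 X142.52 Y22.60 F700
G01 X62.83 Y42.57
G01 X79.57 Y30.92
G01 X125.68 Y46.46
G01 X112.71 Y12.88
M5
G00 X151.53 Y8.89
M3 S522
G01 X46.49 Y9.93 F1870
M5
G00 X68.48 Y14.80
M3 S875
G01 X69.61 Y8.38 F700
G01 X71.14 Y10.80
G01 X71.99 Y19.07
G01 X71.07 Y30.18
G01 X67.30 Y41.16
G01 X59.58 Y48.99
M5
G00 X102.60 Y33.25
M3 S875
G01 X120.86 Y37.62 F700
G01 X44.11 Y7.02
G01 X7.09 Y36.39
G01 X99.81 Y37.91
M5
G00 X0.00 Y0.00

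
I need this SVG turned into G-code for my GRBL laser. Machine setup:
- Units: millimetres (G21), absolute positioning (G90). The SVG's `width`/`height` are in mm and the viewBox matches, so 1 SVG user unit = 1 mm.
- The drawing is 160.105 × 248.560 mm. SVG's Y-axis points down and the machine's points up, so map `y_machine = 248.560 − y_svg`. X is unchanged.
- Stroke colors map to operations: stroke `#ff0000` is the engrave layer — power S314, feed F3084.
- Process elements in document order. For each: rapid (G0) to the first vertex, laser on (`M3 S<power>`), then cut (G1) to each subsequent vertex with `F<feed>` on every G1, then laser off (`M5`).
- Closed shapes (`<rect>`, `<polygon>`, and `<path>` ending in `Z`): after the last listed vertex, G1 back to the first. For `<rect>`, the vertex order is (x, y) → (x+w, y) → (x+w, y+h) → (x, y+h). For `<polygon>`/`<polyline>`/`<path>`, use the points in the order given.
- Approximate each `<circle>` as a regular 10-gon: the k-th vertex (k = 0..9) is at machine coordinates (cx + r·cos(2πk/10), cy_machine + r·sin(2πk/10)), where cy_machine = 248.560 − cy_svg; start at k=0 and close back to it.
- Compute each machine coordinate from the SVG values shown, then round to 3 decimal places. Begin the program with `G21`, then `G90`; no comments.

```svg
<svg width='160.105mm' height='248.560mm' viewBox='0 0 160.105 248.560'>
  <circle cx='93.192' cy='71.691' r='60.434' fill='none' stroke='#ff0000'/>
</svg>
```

G21
G90
G0 X153.626 Y176.869
M3 S314
G1 X142.084 Y212.391 F3084
G1 X111.867 Y234.345 F3084
G1 X74.517 Y234.345 F3084
G1 X44.300 Y212.391 F3084
G1 X32.758 Y176.869 F3084
G1 X44.300 Y141.347 F3084
G1 X74.517 Y119.393 F3084
G1 X111.867 Y119.393 F3084
G1 X142.084 Y141.347 F3084
G1 X153.626 Y176.869 F3084
M5

Since the viewBox matches the mm dimensions, user units are millimetres directly. The only transform is the Y-flip y_m = 248.560 − y_svg.

Shape 1 is a circle drawn with `<circle>`. Its stroke #ff0000 means engrave at S314, F3084. After flipping Y the toolpath is (153.626,176.869) → (142.084,212.391) → (111.867,234.345) → (74.517,234.345) → (44.300,212.391) → (32.758,176.869) → (44.300,141.347) → (74.517,119.393) → (111.867,119.393) → (142.084,141.347) → (153.626,176.869), returning to the start.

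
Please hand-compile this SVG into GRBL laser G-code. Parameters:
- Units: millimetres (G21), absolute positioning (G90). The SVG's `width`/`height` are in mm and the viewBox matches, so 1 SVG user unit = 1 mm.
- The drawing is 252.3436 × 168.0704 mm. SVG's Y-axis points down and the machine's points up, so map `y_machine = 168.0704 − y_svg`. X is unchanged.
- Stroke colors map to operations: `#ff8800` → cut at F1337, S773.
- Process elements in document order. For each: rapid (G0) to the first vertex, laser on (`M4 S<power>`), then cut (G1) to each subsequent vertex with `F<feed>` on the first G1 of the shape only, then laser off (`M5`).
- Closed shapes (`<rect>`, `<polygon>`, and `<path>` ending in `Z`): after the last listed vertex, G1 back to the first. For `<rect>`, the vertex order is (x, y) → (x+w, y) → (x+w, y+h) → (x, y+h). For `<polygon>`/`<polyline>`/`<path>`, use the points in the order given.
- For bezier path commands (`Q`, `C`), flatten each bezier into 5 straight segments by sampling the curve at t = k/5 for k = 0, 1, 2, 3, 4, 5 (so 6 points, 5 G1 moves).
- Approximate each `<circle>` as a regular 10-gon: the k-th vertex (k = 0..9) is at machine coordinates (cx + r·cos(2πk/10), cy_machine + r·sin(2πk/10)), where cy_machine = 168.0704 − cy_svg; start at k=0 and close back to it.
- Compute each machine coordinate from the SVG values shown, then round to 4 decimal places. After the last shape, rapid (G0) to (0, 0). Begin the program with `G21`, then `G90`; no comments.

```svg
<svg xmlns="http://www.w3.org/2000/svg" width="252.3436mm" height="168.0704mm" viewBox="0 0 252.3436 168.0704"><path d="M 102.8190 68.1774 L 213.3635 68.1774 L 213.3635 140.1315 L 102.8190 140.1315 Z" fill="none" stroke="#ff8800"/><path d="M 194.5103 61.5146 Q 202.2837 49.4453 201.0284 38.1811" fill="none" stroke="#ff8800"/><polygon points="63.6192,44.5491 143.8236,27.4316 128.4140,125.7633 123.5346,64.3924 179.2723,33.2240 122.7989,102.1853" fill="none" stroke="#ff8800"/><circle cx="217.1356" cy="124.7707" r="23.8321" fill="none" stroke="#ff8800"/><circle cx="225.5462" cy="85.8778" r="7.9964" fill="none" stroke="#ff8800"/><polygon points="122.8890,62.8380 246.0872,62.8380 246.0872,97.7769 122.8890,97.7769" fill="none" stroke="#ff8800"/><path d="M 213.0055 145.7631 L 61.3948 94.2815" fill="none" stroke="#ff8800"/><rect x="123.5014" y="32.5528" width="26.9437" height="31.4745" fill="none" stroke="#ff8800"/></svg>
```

viewBox `0 0 252.3436 168.0704` with mm width/height → 1 unit = 1 mm. Flip: y_m = 168.0704 − y_svg.

**Shape 1** — `<path>` rectangle, stroke `#ff8800` → cut (S773, F1337). Machine vertices: (102.8190,99.8930) → (213.3635,99.8930) → (213.3635,27.9389) → (102.8190,27.9389) → (102.8190,99.8930). Closed: final G1 returns to the first vertex.

**Shape 2** — `<path>` quadratic bezier, stroke `#ff8800` → cut (S773, F1337). Control points (SVG): P0=(194.5103,61.5146), P1=(202.2837,49.4453), P2=(201.0284,38.1811); sampled at t=k/5. Machine vertices: (194.5103,106.5558) → (197.2585,111.3513) → (199.2844,116.0824) → (200.5880,120.7491) → (201.1694,125.3514) → (201.0284,129.8893). Open path.

**Shape 3** — `<polygon>` closed polygon, stroke `#ff8800` → cut (S773, F1337). Machine vertices: (63.6192,123.5213) → (143.8236,140.6388) → (128.4140,42.3071) → (123.5346,103.6780) → (179.2723,134.8464) → (122.7989,65.8851) → (63.6192,123.5213). Closed: final G1 returns to the first vertex.

**Shape 4** — `<circle>` circle, stroke `#ff8800` → cut (S773, F1337). Machine vertices: (240.9677,43.2997) → (236.4162,57.3079) → (224.5001,65.9654) → (209.7711,65.9654) → (197.8550,57.3079) → (193.3035,43.2997) → (197.8550,29.2915) → (209.7711,20.6340) → (224.5001,20.6340) → (236.4162,29.2915) → (240.9677,43.2997). Closed: final G1 returns to the first vertex.

**Shape 5** — `<circle>` circle, stroke `#ff8800` → cut (S773, F1337). Machine vertices: (233.5426,82.1926) → (232.0154,86.8928) → (228.0172,89.7976) → (223.0752,89.7976) → (219.0770,86.8928) → (217.5498,82.1926) → (219.0770,77.4924) → (223.0752,74.5876) → (228.0172,74.5876) → (232.0154,77.4924) → (233.5426,82.1926). Closed: final G1 returns to the first vertex.

**Shape 6** — `<polygon>` rectangle, stroke `#ff8800` → cut (S773, F1337). Machine vertices: (122.8890,105.2324) → (246.0872,105.2324) → (246.0872,70.2935) → (122.8890,70.2935) → (122.8890,105.2324). Closed: final G1 returns to the first vertex.

**Shape 7** — `<path>` line segment, stroke `#ff8800` → cut (S773, F1337). Machine vertices: (213.0055,22.3073) → (61.3948,73.7889). Open path.

**Shape 8** — `<rect>` rectangle, stroke `#ff8800` → cut (S773, F1337). Machine vertices: (123.5014,135.5176) → (150.4451,135.5176) → (150.4451,104.0431) → (123.5014,104.0431) → (123.5014,135.5176). Closed: final G1 returns to the first vertex.

G21
G90
G0 X102.8190 Y99.8930
M4 S773
G1 X213.3635 Y99.8930 F1337
G1 X213.3635 Y27.9389
G1 X102.8190 Y27.9389
G1 X102.8190 Y99.8930
M5
G0 X194.5103 Y106.5558
M4 S773
G1 X197.2585 Y111.3513 F1337
G1 X199.2844 Y116.0824
G1 X200.5880 Y120.7491
G1 X201.1694 Y125.3514
G1 X201.0284 Y129.8893
M5
G0 X63.6192 Y123.5213
M4 S773
G1 X143.8236 Y140.6388 F1337
G1 X128.4140 Y42.3071
G1 X123.5346 Y103.6780
G1 X179.2723 Y134.8464
G1 X122.7989 Y65.8851
G1 X63.6192 Y123.5213
M5
G0 X240.9677 Y43.2997
M4 S773
G1 X236.4162 Y57.3079 F1337
G1 X224.5001 Y65.9654
G1 X209.7711 Y65.9654
G1 X197.8550 Y57.3079
G1 X193.3035 Y43.2997
G1 X197.8550 Y29.2915
G1 X209.7711 Y20.6340
G1 X224.5001 Y20.6340
G1 X236.4162 Y29.2915
G1 X240.9677 Y43.2997
M5
G0 X233.5426 Y82.1926
M4 S773
G1 X232.0154 Y86.8928 F1337
G1 X228.0172 Y89.7976
G1 X223.0752 Y89.7976
G1 X219.0770 Y86.8928
G1 X217.5498 Y82.1926
G1 X219.0770 Y77.4924
G1 X223.0752 Y74.5876
G1 X228.0172 Y74.5876
G1 X232.0154 Y77.4924
G1 X233.5426 Y82.1926
M5
G0 X122.8890 Y105.2324
M4 S773
G1 X246.0872 Y105.2324 F1337
G1 X246.0872 Y70.2935
G1 X122.8890 Y70.2935
G1 X122.8890 Y105.2324
M5
G0 X213.0055 Y22.3073
M4 S773
G1 X61.3948 Y73.7889 F1337
M5
G0 X123.5014 Y135.5176
M4 S773
G1 X150.4451 Y135.5176 F1337
G1 X150.4451 Y104.0431
G1 X123.5014 Y104.0431
G1 X123.5014 Y135.5176
M5
G0 X0.0000 Y0.0000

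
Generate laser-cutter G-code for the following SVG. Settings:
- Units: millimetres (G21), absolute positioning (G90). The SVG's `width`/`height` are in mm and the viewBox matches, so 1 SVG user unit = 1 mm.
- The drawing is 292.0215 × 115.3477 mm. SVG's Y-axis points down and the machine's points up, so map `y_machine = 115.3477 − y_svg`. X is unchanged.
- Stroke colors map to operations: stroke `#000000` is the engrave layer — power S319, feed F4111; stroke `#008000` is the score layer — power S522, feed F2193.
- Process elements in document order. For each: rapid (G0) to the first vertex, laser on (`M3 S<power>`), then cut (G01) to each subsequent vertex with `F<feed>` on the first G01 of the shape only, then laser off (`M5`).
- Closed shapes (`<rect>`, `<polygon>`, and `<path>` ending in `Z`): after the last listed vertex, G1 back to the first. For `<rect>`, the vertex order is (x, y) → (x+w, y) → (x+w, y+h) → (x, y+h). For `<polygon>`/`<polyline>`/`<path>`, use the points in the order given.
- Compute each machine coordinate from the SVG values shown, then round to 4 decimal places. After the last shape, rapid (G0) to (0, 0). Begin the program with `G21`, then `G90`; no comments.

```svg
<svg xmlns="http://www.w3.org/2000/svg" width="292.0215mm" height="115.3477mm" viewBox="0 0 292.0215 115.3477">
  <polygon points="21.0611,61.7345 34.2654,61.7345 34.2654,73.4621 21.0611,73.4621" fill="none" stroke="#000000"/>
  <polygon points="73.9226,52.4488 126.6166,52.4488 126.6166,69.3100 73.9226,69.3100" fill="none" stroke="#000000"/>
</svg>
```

viewBox `0 0 292.0215 115.3477` with mm width/height → 1 unit = 1 mm. Flip: y_m = 115.3477 − y_svg.

**Shape 1** — `<polygon>` rectangle, stroke `#000000` → engrave (S319, F4111). Machine vertices: (21.0611,53.6132) → (34.2654,53.6132) → (34.2654,41.8856) → (21.0611,41.8856) → (21.0611,53.6132). Closed: final G1 returns to the first vertex.

**Shape 2** — `<polygon>` rectangle, stroke `#000000` → engrave (S319, F4111). Machine vertices: (73.9226,62.8989) → (126.6166,62.8989) → (126.6166,46.0377) → (73.9226,46.0377) → (73.9226,62.8989). Closed: final G1 returns to the first vertex.

G21
G90
G0 X21.0611 Y53.6132
M3 S319
G01 X34.2654 Y53.6132 F4111
G01 X34.2654 Y41.8856
G01 X21.0611 Y41.8856
G01 X21.0611 Y53.6132
M5
G0 X73.9226 Y62.8989
M3 S319
G01 X126.6166 Y62.8989 F4111
G01 X126.6166 Y46.0377
G01 X73.9226 Y46.0377
G01 X73.9226 Y62.8989
M5
G0 X0.0000 Y0.0000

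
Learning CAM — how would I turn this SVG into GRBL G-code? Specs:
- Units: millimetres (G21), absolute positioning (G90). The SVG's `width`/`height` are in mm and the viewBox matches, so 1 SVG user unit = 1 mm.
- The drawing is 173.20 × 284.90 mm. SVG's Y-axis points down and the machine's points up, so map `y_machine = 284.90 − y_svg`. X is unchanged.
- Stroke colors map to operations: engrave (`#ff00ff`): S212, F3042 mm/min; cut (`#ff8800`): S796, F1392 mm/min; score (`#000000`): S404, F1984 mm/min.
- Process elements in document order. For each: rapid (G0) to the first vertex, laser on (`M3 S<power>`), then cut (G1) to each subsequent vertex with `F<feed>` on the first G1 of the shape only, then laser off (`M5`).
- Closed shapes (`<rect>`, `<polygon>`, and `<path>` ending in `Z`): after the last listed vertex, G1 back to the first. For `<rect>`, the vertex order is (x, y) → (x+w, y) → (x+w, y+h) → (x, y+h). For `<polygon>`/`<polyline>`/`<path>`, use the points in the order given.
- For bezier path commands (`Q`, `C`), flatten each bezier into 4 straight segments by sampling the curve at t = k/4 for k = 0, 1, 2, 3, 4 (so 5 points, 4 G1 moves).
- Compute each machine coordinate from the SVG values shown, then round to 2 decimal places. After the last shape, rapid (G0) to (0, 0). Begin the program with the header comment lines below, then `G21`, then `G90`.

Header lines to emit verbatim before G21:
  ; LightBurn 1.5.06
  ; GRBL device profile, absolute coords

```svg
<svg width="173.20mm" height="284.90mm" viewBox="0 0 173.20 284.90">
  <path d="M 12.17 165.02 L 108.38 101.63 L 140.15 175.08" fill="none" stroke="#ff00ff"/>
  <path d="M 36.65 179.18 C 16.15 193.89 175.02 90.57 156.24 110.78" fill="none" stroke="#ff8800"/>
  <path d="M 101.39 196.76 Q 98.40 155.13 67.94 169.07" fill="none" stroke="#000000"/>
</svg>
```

Since the viewBox matches the mm dimensions, user units are millimetres directly. The only transform is the Y-flip y_m = 284.90 − y_svg.

Shape 1 is a open polyline drawn with `<path>`. Its stroke #ff00ff means engrave at S212, F3042. After flipping Y the toolpath is (12.17,119.88) → (108.38,183.27) → (140.15,109.82).

Shape 2 is a cubic bezier drawn with `<path>`. Its stroke #ff8800 means cut at S796, F1392. After flipping Y the toolpath is (36.65,105.72) → (49.33,113.04) → (95.80,141.98) → (142.59,169.89) → (156.24,174.12).

Shape 3 is a quadratic bezier drawn with `<path>`. Its stroke #000000 means score at S404, F1984. After flipping Y the toolpath is (101.39,88.14) → (98.18,105.48) → (91.53,115.88) → (81.45,119.33) → (67.94,115.83).

; LightBurn 1.5.06
; GRBL device profile, absolute coords
G21
G90
G0 X12.17 Y119.88
M3 S212
G1 X108.38 Y183.27 F3042
G1 X140.15 Y109.82
M5
G0 X36.65 Y105.72
M3 S796
G1 X49.33 Y113.04 F1392
G1 X95.80 Y141.98
G1 X142.59 Y169.89
G1 X156.24 Y174.12
M5
G0 X101.39 Y88.14
M3 S404
G1 X98.18 Y105.48 F1984
G1 X91.53 Y115.88
G1 X81.45 Y119.33
G1 X67.94 Y115.83
M5
G0 X0.00 Y0.00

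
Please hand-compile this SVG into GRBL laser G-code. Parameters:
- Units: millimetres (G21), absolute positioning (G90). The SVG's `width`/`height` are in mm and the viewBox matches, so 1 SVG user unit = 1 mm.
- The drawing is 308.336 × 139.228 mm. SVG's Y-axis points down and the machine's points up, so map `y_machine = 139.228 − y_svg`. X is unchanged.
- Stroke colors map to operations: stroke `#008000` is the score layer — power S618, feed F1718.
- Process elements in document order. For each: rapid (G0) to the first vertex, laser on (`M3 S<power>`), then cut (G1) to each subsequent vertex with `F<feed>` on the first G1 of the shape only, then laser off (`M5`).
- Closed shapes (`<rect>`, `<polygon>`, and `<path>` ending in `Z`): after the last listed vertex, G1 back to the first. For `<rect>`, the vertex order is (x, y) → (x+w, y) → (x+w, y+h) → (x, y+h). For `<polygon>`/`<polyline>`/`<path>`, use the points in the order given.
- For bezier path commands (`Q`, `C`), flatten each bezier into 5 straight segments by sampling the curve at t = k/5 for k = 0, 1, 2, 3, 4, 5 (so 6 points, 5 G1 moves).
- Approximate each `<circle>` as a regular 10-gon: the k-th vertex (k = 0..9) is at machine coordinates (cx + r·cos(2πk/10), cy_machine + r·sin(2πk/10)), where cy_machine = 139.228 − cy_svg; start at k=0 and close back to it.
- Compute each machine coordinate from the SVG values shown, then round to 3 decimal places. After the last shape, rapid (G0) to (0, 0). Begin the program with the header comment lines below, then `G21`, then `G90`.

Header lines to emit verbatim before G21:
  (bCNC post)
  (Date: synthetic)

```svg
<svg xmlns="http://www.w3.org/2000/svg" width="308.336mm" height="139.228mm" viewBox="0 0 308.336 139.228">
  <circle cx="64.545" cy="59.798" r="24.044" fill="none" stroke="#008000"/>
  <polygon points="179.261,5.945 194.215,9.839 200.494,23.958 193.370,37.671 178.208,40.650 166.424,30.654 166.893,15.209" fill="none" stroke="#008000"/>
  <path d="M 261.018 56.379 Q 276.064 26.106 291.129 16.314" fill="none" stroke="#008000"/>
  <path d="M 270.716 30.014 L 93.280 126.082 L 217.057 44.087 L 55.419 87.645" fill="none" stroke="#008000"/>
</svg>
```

viewBox `0 0 308.336 139.228` with mm width/height → 1 unit = 1 mm. Flip: y_m = 139.228 − y_svg.

**Shape 1** — `<circle>` circle, stroke `#008000` → score (S618, F1718). Machine vertices: (88.589,79.430) → (83.997,93.563) → (71.975,102.297) → (57.115,102.297) → (45.093,93.563) → (40.501,79.430) → (45.093,65.297) → (57.115,56.563) → (71.975,56.563) → (83.997,65.297) → (88.589,79.430). Closed: final G1 returns to the first vertex.

**Shape 2** — `<polygon>` regular polygon, stroke `#008000` → score (S618, F1718). Machine vertices: (179.261,133.283) → (194.215,129.389) → (200.494,115.270) → (193.370,101.557) → (178.208,98.578) → (166.424,108.574) → (166.893,124.019) → (179.261,133.283). Closed: final G1 returns to the first vertex.

**Shape 3** — `<path>` quadratic bezier, stroke `#008000` → score (S618, F1718). Control points (SVG): P0=(261.018,56.379), P1=(276.064,26.106), P2=(291.129,16.314); sampled at t=k/5. Machine vertices: (261.018,82.849) → (267.037,94.139) → (273.058,103.790) → (279.080,111.803) → (285.104,118.178) → (291.129,122.914). Open path.

**Shape 4** — `<path>` open polyline, stroke `#008000` → score (S618, F1718). Machine vertices: (270.716,109.214) → (93.280,13.146) → (217.057,95.141) → (55.419,51.583). Open path.

(bCNC post)
(Date: synthetic)
G21
G90
G0 X88.589 Y79.430
M3 S618
G1 X83.997 Y93.563 F1718
G1 X71.975 Y102.297
G1 X57.115 Y102.297
G1 X45.093 Y93.563
G1 X40.501 Y79.430
G1 X45.093 Y65.297
G1 X57.115 Y56.563
G1 X71.975 Y56.563
G1 X83.997 Y65.297
G1 X88.589 Y79.430
M5
G0 X179.261 Y133.283
M3 S618
G1 X194.215 Y129.389 F1718
G1 X200.494 Y115.270
G1 X193.370 Y101.557
G1 X178.208 Y98.578
G1 X166.424 Y108.574
G1 X166.893 Y124.019
G1 X179.261 Y133.283
M5
G0 X261.018 Y82.849
M3 S618
G1 X267.037 Y94.139 F1718
G1 X273.058 Y103.790
G1 X279.080 Y111.803
G1 X285.104 Y118.178
G1 X291.129 Y122.914
M5
G0 X270.716 Y109.214
M3 S618
G1 X93.280 Y13.146 F1718
G1 X217.057 Y95.141
G1 X55.419 Y51.583
M5
G0 X0.000 Y0.000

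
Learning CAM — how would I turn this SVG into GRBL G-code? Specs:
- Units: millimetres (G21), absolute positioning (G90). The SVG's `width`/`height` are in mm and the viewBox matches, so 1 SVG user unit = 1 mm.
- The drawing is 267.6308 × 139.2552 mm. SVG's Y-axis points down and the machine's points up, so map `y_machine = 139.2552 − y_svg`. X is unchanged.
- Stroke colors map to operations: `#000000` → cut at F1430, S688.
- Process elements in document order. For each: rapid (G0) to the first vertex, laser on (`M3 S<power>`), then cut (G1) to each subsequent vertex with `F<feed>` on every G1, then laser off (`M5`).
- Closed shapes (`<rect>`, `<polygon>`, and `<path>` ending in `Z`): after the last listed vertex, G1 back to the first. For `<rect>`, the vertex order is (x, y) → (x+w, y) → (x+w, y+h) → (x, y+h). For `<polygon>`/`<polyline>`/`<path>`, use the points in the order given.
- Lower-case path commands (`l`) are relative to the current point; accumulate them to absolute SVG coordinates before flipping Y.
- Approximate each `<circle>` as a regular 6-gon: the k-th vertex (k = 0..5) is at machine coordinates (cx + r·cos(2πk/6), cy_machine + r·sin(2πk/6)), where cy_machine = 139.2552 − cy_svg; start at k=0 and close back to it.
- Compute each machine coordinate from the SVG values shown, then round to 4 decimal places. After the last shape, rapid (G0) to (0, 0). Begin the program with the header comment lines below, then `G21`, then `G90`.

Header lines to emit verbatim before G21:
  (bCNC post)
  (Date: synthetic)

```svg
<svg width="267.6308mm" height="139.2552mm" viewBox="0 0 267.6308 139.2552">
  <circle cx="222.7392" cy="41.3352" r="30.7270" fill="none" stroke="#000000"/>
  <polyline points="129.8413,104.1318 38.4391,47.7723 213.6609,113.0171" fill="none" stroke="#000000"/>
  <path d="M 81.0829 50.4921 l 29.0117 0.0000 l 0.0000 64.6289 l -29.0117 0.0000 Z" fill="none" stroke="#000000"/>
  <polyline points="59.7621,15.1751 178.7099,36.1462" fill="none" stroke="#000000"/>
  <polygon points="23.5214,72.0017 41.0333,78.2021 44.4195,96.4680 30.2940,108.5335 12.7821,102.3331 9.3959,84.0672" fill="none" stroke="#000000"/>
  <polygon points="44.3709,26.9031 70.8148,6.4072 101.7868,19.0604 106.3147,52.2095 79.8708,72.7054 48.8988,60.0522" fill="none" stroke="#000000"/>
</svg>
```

(bCNC post)
(Date: synthetic)
G21
G90
G0 X253.4662 Y97.9200
M3 S688
G1 X238.1027 Y124.5304 F1430
G1 X207.3757 Y124.5304 F1430
G1 X192.0122 Y97.9200 F1430
G1 X207.3757 Y71.3096 F1430
G1 X238.1027 Y71.3096 F1430
G1 X253.4662 Y97.9200 F1430
M5
G0 X129.8413 Y35.1234
M3 S688
G1 X38.4391 Y91.4829 F1430
G1 X213.6609 Y26.2381 F1430
M5
G0 X81.0829 Y88.7631
M3 S688
G1 X110.0946 Y88.7631 F1430
G1 X110.0946 Y24.1342 F1430
G1 X81.0829 Y24.1342 F1430
G1 X81.0829 Y88.7631 F1430
M5
G0 X59.7621 Y124.0801
M3 S688
G1 X178.7099 Y103.1090 F1430
M5
G0 X23.5214 Y67.2535
M3 S688
G1 X41.0333 Y61.0531 F1430
G1 X44.4195 Y42.7872 F1430
G1 X30.2940 Y30.7217 F1430
G1 X12.7821 Y36.9221 F1430
G1 X9.3959 Y55.1880 F1430
G1 X23.5214 Y67.2535 F1430
M5
G0 X44.3709 Y112.3521
M3 S688
G1 X70.8148 Y132.8480 F1430
G1 X101.7868 Y120.1948 F1430
G1 X106.3147 Y87.0457 F1430
G1 X79.8708 Y66.5498 F1430
G1 X48.8988 Y79.2030 F1430
G1 X44.3709 Y112.3521 F1430
M5
G0 X0.0000 Y0.0000

Since the viewBox matches the mm dimensions, user units are millimetres directly. The only transform is the Y-flip y_m = 139.2552 − y_svg.

Shape 1 is a circle drawn with `<circle>`. Its stroke #000000 means cut at S688, F1430. After flipping Y the toolpath is (253.4662,97.9200) → (238.1027,124.5304) → (207.3757,124.5304) → (192.0122,97.9200) → (207.3757,71.3096) → (238.1027,71.3096) → (253.4662,97.9200), returning to the start.

Shape 2 is a open polyline drawn with `<polyline>`. Its stroke #000000 means cut at S688, F1430. After flipping Y the toolpath is (129.8413,35.1234) → (38.4391,91.4829) → (213.6609,26.2381).

Shape 3 is a rectangle drawn with `<path>`. Its stroke #000000 means cut at S688, F1430. After flipping Y the toolpath is (81.0829,88.7631) → (110.0946,88.7631) → (110.0946,24.1342) → (81.0829,24.1342) → (81.0829,88.7631), returning to the start.

Shape 4 is a line segment drawn with `<polyline>`. Its stroke #000000 means cut at S688, F1430. After flipping Y the toolpath is (59.7621,124.0801) → (178.7099,103.1090).

Shape 5 is a regular polygon drawn with `<polygon>`. Its stroke #000000 means cut at S688, F1430. After flipping Y the toolpath is (23.5214,67.2535) → (41.0333,61.0531) → (44.4195,42.7872) → (30.2940,30.7217) → (12.7821,36.9221) → (9.3959,55.1880) → (23.5214,67.2535), returning to the start.

Shape 6 is a regular polygon drawn with `<polygon>`. Its stroke #000000 means cut at S688, F1430. After flipping Y the toolpath is (44.3709,112.3521) → (70.8148,132.8480) → (101.7868,120.1948) → (106.3147,87.0457) → (79.8708,66.5498) → (48.8988,79.2030) → (44.3709,112.3521), returning to the start.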